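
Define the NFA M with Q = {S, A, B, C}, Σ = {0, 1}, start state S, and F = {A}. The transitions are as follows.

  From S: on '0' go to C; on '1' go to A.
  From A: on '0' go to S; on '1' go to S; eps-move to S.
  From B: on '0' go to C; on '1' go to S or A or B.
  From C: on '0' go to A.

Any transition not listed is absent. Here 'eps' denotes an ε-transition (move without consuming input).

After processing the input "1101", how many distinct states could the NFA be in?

2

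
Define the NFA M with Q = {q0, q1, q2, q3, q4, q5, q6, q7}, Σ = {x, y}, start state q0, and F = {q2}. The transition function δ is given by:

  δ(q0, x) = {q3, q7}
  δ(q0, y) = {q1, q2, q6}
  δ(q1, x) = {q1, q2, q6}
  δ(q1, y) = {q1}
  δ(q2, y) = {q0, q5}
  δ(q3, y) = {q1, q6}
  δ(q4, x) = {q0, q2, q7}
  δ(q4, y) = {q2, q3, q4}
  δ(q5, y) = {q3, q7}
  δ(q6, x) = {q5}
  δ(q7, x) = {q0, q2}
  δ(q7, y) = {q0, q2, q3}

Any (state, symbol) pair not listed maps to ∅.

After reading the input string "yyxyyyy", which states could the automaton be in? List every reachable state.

Start in {q0}.
Read 'y': q0→{q1, q2, q6}; now {q1, q2, q6}.
Read 'y': q1→{q1}, q2→{q0, q5}, q6→∅; now {q0, q1, q5}.
Read 'x': q0→{q3, q7}, q1→{q1, q2, q6}, q5→∅; now {q1, q2, q3, q6, q7}.
Read 'y': q1→{q1}, q2→{q0, q5}, q3→{q1, q6}, q6→∅, q7→{q0, q2, q3}; now {q0, q1, q2, q3, q5, q6}.
Read 'y': q0→{q1, q2, q6}, q1→{q1}, q2→{q0, q5}, q3→{q1, q6}, q5→{q3, q7}, q6→∅; now {q0, q1, q2, q3, q5, q6, q7}.
Read 'y': q0→{q1, q2, q6}, q1→{q1}, q2→{q0, q5}, q3→{q1, q6}, q5→{q3, q7}, q6→∅, q7→{q0, q2, q3}; now {q0, q1, q2, q3, q5, q6, q7}.
Read 'y': q0→{q1, q2, q6}, q1→{q1}, q2→{q0, q5}, q3→{q1, q6}, q5→{q3, q7}, q6→∅, q7→{q0, q2, q3}; now {q0, q1, q2, q3, q5, q6, q7}.

{q0, q1, q2, q3, q5, q6, q7}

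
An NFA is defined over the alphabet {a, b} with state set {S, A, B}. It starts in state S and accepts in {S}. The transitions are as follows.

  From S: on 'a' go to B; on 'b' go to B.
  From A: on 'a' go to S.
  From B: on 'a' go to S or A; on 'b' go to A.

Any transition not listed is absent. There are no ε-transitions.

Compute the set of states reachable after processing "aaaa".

{S, A, B}

Start in {S}.
Read 'a': S→{B}; now {B}.
Read 'a': B→{S, A}; now {S, A}.
Read 'a': S→{B}, A→{S}; now {S, B}.
Read 'a': S→{B}, B→{S, A}; now {S, A, B}.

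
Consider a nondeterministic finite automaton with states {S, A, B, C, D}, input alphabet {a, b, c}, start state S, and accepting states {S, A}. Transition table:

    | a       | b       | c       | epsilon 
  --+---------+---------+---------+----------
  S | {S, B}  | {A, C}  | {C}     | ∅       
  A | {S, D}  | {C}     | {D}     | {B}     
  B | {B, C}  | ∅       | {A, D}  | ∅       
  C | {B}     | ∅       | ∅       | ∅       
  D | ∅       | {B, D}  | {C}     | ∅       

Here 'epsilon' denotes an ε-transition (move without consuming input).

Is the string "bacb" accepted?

No

Start in {S}.
Read 'b': S→{A, C}; union {A, C}; ε-closure = {A, B, C}.
Read 'a': A→{S, D}, B→{B, C}, C→{B}; now {S, B, C, D}.
Read 'c': S→{C}, B→{A, D}, C→∅, D→{C}; union {A, C, D}; ε-closure = {A, B, C, D}.
Read 'b': A→{C}, B→∅, C→∅, D→{B, D}; now {B, C, D}.
The final set {B, C, D} contains no accepting state.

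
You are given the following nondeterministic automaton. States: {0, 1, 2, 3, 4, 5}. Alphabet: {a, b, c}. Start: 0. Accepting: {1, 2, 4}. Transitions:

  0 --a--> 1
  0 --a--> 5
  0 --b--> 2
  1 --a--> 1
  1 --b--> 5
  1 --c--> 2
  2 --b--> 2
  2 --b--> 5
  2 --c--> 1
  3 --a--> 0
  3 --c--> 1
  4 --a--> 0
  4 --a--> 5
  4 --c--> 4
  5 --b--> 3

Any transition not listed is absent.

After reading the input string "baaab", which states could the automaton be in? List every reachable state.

∅

Start in {0}.
Read 'b': 0→{2}; now {2}.
Read 'a': 2→∅; now ∅.
The set is empty and remains empty for the remaining 3 symbols.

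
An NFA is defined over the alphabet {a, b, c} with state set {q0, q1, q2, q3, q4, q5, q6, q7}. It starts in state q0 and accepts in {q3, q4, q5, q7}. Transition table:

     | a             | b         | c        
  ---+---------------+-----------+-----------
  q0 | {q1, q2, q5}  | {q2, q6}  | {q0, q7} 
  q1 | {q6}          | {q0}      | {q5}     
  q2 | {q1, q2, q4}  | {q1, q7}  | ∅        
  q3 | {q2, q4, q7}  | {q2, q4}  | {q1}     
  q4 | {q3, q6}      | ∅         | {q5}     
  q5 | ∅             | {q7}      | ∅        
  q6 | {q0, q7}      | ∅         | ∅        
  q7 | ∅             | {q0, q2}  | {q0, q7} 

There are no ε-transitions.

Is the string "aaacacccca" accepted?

No

Start in {q0}.
Read 'a': {q0} → {q1, q2, q5}.
Read 'a': {q1, q2, q5} → {q1, q2, q4, q6}.
Read 'a': {q1, q2, q4, q6} → {q0, q1, q2, q3, q4, q6, q7}.
Read 'c': {q0, q1, q2, q3, q4, q6, q7} → {q0, q1, q5, q7}.
Read 'a': {q0, q1, q5, q7} → {q1, q2, q5, q6}.
Read 'c': {q1, q2, q5, q6} → {q5}.
Read 'c': {q5} → ∅.
The set is empty and remains empty for the remaining 3 symbols.
The final set ∅ contains no accepting state.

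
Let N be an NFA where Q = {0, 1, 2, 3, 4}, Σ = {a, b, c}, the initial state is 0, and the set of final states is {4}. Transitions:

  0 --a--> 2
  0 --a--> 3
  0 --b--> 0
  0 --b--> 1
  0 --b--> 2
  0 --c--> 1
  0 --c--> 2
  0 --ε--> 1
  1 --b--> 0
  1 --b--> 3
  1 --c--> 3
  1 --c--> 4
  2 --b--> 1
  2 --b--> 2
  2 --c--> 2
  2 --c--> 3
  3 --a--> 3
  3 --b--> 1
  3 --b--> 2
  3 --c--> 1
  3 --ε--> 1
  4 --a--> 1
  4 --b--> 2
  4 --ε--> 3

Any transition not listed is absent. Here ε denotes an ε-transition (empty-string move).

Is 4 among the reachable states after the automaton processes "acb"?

No

Start: ε-closure({0}) = {0, 1}.
Read 'a': 0→{2, 3}, 1→∅; union {2, 3}; ε-closure = {1, 2, 3}.
Read 'c': 1→{3, 4}, 2→{2, 3}, 3→{1}; now {1, 2, 3, 4}.
Read 'b': 1→{0, 3}, 2→{1, 2}, 3→{1, 2}, 4→{2}; now {0, 1, 2, 3}.
State 4 is not in {0, 1, 2, 3}.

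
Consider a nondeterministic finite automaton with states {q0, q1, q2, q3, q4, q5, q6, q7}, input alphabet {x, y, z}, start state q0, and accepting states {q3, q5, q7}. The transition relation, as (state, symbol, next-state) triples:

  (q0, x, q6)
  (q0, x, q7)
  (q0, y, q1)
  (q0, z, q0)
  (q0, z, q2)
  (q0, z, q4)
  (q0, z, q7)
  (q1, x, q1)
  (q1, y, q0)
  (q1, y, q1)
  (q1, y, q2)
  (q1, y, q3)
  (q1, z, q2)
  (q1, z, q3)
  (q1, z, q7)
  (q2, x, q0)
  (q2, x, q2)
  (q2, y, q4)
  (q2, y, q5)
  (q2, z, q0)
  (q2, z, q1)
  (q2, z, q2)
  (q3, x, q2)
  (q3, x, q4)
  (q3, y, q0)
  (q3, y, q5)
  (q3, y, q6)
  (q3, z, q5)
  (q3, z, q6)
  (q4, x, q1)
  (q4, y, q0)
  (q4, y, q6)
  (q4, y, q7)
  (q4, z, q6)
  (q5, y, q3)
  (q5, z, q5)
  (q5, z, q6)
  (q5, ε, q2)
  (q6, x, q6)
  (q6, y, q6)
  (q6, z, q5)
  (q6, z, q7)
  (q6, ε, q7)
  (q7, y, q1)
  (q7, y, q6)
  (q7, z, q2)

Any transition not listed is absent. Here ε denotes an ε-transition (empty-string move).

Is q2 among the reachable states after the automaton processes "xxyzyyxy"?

Yes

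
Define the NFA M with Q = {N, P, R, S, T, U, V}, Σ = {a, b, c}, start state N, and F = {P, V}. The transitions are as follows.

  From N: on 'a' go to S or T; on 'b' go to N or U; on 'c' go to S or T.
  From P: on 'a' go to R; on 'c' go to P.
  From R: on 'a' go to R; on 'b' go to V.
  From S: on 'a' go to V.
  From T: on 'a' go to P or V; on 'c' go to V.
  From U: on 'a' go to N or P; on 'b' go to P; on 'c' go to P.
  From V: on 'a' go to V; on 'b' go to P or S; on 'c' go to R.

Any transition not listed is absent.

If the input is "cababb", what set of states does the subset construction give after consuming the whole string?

{P, S}

Start in {N}.
Read 'c': {N} → {S, T}.
Read 'a': {S, T} → {P, V}.
Read 'b': {P, V} → {P, S}.
Read 'a': {P, S} → {R, V}.
Read 'b': {R, V} → {P, S, V}.
Read 'b': {P, S, V} → {P, S}.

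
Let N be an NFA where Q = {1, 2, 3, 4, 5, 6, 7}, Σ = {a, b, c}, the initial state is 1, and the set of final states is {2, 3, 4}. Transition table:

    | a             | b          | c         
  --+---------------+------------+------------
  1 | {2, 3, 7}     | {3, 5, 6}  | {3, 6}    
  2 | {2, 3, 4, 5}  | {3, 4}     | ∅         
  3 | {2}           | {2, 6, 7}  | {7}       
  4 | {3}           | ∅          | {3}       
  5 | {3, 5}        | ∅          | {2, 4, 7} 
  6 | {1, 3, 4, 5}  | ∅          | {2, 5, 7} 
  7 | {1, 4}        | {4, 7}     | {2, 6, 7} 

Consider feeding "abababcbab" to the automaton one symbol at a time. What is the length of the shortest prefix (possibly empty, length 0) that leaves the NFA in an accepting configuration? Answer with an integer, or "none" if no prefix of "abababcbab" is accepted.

Start in {1}.
Read 'a': {1} → {2, 3, 7}.
None of the earlier sets intersect F, but {2, 3, 7} does.

1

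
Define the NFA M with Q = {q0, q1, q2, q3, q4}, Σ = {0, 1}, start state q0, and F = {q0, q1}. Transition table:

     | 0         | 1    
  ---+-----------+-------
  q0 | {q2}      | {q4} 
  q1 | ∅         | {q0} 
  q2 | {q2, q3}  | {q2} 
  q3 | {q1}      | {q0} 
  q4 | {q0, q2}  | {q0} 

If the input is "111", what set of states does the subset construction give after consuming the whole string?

{q4}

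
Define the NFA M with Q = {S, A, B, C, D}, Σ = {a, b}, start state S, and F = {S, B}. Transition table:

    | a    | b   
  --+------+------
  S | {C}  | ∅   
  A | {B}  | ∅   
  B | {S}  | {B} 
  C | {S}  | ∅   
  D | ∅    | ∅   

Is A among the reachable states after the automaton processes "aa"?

Start in {S}.
Read 'a': {S} → {C}.
Read 'a': {C} → {S}.
State A is not in {S}.

No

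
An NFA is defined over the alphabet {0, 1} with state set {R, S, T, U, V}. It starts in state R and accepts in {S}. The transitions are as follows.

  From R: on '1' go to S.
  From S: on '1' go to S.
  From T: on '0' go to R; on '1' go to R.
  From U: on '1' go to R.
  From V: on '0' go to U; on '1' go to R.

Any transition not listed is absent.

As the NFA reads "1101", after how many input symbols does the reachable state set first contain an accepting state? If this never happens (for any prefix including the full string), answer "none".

Start in {R}.
Read '1': R→{S}; now {S}.
None of the earlier sets intersect F, but {S} does.

1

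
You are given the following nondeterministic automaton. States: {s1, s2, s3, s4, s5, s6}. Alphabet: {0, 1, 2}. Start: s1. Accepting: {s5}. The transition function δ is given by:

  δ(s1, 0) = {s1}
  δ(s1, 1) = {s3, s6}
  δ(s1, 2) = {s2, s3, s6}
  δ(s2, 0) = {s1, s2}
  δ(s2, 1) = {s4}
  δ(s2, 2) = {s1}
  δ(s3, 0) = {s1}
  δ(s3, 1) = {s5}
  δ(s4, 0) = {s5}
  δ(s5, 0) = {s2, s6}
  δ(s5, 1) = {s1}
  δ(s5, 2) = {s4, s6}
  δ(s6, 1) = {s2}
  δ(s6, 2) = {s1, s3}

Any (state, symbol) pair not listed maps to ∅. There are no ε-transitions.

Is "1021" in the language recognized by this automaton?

Start in {s1}.
Read '1': {s1} → {s3, s6}.
Read '0': {s3, s6} → {s1}.
Read '2': {s1} → {s2, s3, s6}.
Read '1': {s2, s3, s6} → {s2, s4, s5}.
The final set {s2, s4, s5} contains the accepting state s5.

Yes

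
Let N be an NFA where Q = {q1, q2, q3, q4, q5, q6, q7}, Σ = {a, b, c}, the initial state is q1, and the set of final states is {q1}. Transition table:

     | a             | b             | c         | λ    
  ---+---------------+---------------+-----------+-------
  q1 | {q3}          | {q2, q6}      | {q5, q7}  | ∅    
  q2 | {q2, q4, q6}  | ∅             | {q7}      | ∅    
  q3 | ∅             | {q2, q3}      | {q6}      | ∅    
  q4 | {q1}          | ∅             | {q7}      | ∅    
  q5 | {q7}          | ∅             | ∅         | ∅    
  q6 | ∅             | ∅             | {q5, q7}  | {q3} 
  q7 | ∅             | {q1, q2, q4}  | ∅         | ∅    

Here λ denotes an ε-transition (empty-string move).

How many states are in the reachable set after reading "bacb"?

4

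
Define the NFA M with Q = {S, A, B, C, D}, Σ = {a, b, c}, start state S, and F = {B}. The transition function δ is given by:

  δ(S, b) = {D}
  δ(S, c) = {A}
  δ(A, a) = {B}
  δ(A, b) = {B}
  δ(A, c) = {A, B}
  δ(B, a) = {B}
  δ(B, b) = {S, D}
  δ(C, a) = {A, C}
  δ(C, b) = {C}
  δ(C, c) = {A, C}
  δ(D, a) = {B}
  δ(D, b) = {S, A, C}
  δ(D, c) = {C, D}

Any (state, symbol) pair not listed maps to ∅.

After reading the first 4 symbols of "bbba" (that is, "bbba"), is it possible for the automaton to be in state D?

No

Start in {S}.
Read 'b': {S} → {D}.
Read 'b': {D} → {S, A, C}.
Read 'b': {S, A, C} → {B, C, D}.
Read 'a': {B, C, D} → {A, B, C}.
State D is not in {A, B, C}.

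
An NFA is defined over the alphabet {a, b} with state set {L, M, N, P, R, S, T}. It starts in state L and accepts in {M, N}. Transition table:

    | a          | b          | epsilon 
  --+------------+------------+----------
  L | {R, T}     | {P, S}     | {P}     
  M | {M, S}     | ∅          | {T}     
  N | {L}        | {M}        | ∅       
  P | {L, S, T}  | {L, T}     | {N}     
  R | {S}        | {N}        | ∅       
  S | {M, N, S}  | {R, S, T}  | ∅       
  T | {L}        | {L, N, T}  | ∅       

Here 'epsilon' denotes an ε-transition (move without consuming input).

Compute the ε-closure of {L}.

{L, N, P}

Begin with {L}.
ε-move L → P; add P.
ε-move P → N; add N.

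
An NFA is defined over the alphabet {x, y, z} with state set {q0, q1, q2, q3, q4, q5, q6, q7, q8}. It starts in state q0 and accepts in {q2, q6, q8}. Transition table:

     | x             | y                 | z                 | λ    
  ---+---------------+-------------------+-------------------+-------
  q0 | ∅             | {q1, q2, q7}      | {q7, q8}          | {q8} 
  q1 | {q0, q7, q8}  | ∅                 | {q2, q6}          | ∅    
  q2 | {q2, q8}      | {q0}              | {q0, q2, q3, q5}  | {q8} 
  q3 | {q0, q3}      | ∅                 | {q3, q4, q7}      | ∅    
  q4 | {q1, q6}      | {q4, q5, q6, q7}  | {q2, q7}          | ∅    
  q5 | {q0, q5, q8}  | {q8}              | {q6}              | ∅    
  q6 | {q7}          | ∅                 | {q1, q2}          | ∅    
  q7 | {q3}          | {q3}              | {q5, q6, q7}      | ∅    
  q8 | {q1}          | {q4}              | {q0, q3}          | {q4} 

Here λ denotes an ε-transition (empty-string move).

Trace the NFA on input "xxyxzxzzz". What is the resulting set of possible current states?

{q0, q1, q2, q3, q4, q5, q6, q7, q8}

Start: ε-closure({q0}) = {q0, q4, q8}.
Read 'x': q0→∅, q4→{q1, q6}, q8→{q1}; now {q1, q6}.
Read 'x': q1→{q0, q7, q8}, q6→{q7}; union {q0, q7, q8}; ε-closure = {q0, q4, q7, q8}.
Read 'y': q0→{q1, q2, q7}, q4→{q4, q5, q6, q7}, q7→{q3}, q8→{q4}; union {q1, q2, q3, q4, q5, q6, q7}; ε-closure = {q1, q2, q3, q4, q5, q6, q7, q8}.
Read 'x': q1→{q0, q7, q8}, q2→{q2, q8}, q3→{q0, q3}, q4→{q1, q6}, q5→{q0, q5, q8}, q6→{q7}, q7→{q3}, q8→{q1}; union {q0, q1, q2, q3, q5, q6, q7, q8}; ε-closure = {q0, q1, q2, q3, q4, q5, q6, q7, q8}.
Read 'z': q0→{q7, q8}, q1→{q2, q6}, q2→{q0, q2, q3, q5}, q3→{q3, q4, q7}, q4→{q2, q7}, q5→{q6}, q6→{q1, q2}, q7→{q5, q6, q7}, q8→{q0, q3}; now {q0, q1, q2, q3, q4, q5, q6, q7, q8}.
Read 'x': q0→∅, q1→{q0, q7, q8}, q2→{q2, q8}, q3→{q0, q3}, q4→{q1, q6}, q5→{q0, q5, q8}, q6→{q7}, q7→{q3}, q8→{q1}; union {q0, q1, q2, q3, q5, q6, q7, q8}; ε-closure = {q0, q1, q2, q3, q4, q5, q6, q7, q8}.
Read 'z': q0→{q7, q8}, q1→{q2, q6}, q2→{q0, q2, q3, q5}, q3→{q3, q4, q7}, q4→{q2, q7}, q5→{q6}, q6→{q1, q2}, q7→{q5, q6, q7}, q8→{q0, q3}; now {q0, q1, q2, q3, q4, q5, q6, q7, q8}.
Read 'z': q0→{q7, q8}, q1→{q2, q6}, q2→{q0, q2, q3, q5}, q3→{q3, q4, q7}, q4→{q2, q7}, q5→{q6}, q6→{q1, q2}, q7→{q5, q6, q7}, q8→{q0, q3}; now {q0, q1, q2, q3, q4, q5, q6, q7, q8}.
Read 'z': q0→{q7, q8}, q1→{q2, q6}, q2→{q0, q2, q3, q5}, q3→{q3, q4, q7}, q4→{q2, q7}, q5→{q6}, q6→{q1, q2}, q7→{q5, q6, q7}, q8→{q0, q3}; now {q0, q1, q2, q3, q4, q5, q6, q7, q8}.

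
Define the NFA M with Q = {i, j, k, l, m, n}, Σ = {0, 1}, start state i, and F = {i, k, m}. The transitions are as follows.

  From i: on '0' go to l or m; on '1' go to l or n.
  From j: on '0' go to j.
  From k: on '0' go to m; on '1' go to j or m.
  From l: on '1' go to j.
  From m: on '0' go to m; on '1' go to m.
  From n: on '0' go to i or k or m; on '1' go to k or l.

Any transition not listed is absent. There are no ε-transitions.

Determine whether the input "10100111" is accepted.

Start in {i}.
Read '1': {i} → {l, n}.
Read '0': {l, n} → {i, k, m}.
Read '1': {i, k, m} → {j, l, m, n}.
Read '0': {j, l, m, n} → {i, j, k, m}.
Read '0': {i, j, k, m} → {j, l, m}.
Read '1': {j, l, m} → {j, m}.
Read '1': {j, m} → {m}.
Read '1': {m} → {m}.
The final set {m} contains the accepting state m.

Yes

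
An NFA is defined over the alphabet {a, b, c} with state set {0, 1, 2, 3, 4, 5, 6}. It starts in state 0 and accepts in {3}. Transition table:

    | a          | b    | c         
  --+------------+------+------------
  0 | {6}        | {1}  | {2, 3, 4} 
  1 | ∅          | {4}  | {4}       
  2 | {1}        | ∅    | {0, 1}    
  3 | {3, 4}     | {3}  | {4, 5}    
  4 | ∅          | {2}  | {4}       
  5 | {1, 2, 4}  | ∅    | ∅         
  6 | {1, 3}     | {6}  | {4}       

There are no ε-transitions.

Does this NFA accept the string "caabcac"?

No

Start in {0}.
Read 'c': 0→{2, 3, 4}; now {2, 3, 4}.
Read 'a': 2→{1}, 3→{3, 4}, 4→∅; now {1, 3, 4}.
Read 'a': 1→∅, 3→{3, 4}, 4→∅; now {3, 4}.
Read 'b': 3→{3}, 4→{2}; now {2, 3}.
Read 'c': 2→{0, 1}, 3→{4, 5}; now {0, 1, 4, 5}.
Read 'a': 0→{6}, 1→∅, 4→∅, 5→{1, 2, 4}; now {1, 2, 4, 6}.
Read 'c': 1→{4}, 2→{0, 1}, 4→{4}, 6→{4}; now {0, 1, 4}.
The final set {0, 1, 4} contains no accepting state.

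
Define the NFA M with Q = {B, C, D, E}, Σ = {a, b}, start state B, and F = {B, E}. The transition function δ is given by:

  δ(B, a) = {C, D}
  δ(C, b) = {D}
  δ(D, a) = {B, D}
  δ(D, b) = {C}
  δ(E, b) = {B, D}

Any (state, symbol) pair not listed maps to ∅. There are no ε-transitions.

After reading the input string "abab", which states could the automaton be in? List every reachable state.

{C}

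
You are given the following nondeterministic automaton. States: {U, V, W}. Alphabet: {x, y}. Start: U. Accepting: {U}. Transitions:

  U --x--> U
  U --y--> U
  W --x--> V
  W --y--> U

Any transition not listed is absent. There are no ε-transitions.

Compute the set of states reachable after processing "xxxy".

{U}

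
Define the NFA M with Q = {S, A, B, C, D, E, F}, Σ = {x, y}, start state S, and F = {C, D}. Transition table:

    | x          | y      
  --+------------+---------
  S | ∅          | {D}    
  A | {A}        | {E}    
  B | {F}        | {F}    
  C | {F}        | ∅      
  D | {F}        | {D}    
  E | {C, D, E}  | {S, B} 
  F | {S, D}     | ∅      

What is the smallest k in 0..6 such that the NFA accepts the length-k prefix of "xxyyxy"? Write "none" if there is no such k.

Start in {S}.
Read 'x': S→∅; now ∅.
The set is empty and remains empty for the remaining 5 symbols.
No reachable set along the way intersects F.

none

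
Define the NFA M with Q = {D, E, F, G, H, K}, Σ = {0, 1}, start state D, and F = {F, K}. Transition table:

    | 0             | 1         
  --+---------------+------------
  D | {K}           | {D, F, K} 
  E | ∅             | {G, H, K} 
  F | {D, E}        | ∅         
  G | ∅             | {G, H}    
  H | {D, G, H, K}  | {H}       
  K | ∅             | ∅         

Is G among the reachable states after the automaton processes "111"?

Start in {D}.
Read '1': D→{D, F, K}; now {D, F, K}.
Read '1': D→{D, F, K}, F→∅, K→∅; now {D, F, K}.
Read '1': D→{D, F, K}, F→∅, K→∅; now {D, F, K}.
State G is not in {D, F, K}.

No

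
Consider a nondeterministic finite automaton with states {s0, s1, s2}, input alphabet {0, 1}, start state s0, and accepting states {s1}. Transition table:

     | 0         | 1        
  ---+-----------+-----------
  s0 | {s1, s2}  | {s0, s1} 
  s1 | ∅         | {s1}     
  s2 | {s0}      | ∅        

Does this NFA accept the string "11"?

Yes

Start in {s0}.
Read '1': s0→{s0, s1}; now {s0, s1}.
Read '1': s0→{s0, s1}, s1→{s1}; now {s0, s1}.
The final set {s0, s1} contains the accepting state s1.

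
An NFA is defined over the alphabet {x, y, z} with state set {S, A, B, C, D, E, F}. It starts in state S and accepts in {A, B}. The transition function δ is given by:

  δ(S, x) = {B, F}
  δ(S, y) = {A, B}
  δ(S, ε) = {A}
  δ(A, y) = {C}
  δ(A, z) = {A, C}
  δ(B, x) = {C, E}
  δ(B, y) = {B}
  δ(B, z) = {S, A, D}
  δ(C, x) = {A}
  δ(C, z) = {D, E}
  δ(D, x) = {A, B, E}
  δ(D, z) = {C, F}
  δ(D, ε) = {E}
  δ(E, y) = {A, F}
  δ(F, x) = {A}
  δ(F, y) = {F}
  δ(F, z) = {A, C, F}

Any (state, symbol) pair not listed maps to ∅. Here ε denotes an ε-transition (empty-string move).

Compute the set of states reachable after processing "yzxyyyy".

{B, F}

Start: ε-closure({S}) = {S, A}.
Read 'y': {S, A} → {A, B, C}.
Read 'z': {A, B, C} → {S, A, C, D, E}.
Read 'x': {S, A, C, D, E} → {A, B, E, F}.
Read 'y': {A, B, E, F} → {A, B, C, F}.
Read 'y': {A, B, C, F} → {B, C, F}.
Read 'y': {B, C, F} → {B, F}.
Read 'y': {B, F} → {B, F}.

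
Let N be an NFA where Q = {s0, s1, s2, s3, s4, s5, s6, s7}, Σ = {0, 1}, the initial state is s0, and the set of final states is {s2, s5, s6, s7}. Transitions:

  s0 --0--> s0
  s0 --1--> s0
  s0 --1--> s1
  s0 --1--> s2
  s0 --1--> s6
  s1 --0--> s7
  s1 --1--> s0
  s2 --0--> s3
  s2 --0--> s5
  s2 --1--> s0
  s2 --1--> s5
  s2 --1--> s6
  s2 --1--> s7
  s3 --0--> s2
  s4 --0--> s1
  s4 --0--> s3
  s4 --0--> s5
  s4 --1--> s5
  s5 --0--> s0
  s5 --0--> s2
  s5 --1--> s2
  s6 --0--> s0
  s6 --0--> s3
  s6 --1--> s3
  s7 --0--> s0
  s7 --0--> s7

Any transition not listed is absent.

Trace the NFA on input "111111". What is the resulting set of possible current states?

Start in {s0}.
Read '1': {s0} → {s0, s1, s2, s6}.
Read '1': {s0, s1, s2, s6} → {s0, s1, s2, s3, s5, s6, s7}.
Read '1': {s0, s1, s2, s3, s5, s6, s7} → {s0, s1, s2, s3, s5, s6, s7}.
Read '1': {s0, s1, s2, s3, s5, s6, s7} → {s0, s1, s2, s3, s5, s6, s7}.
Read '1': {s0, s1, s2, s3, s5, s6, s7} → {s0, s1, s2, s3, s5, s6, s7}.
Read '1': {s0, s1, s2, s3, s5, s6, s7} → {s0, s1, s2, s3, s5, s6, s7}.

{s0, s1, s2, s3, s5, s6, s7}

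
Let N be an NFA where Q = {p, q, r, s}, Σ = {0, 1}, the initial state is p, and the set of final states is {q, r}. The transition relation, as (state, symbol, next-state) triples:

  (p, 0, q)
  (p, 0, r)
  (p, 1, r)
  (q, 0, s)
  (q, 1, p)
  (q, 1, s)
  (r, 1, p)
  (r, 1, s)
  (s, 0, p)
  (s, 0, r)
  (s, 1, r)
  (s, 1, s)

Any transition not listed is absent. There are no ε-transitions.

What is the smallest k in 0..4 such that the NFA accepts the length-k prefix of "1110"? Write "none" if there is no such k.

1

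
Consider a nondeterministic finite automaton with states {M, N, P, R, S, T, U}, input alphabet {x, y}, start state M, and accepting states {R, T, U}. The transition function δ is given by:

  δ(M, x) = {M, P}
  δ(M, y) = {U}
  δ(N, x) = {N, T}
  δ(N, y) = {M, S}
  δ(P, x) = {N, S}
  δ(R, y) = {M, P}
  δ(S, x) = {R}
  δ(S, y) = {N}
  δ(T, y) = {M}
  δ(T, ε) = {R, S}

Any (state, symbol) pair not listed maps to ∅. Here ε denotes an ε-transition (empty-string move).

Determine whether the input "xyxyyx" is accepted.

Start in {M}.
Read 'x': {M} → {M, P}.
Read 'y': {M, P} → {U}.
Read 'x': {U} → ∅.
The set is empty and remains empty for the remaining 3 symbols.
The final set ∅ contains no accepting state.

No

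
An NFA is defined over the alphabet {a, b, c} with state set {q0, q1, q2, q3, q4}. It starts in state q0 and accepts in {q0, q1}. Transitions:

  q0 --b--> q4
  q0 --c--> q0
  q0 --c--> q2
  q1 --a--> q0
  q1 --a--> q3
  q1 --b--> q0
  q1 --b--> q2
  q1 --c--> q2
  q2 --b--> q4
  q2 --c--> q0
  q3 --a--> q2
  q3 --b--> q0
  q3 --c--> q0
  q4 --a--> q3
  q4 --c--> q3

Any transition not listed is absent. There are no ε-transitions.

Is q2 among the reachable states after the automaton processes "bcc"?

Start in {q0}.
Read 'b': {q0} → {q4}.
Read 'c': {q4} → {q3}.
Read 'c': {q3} → {q0}.
State q2 is not in {q0}.

No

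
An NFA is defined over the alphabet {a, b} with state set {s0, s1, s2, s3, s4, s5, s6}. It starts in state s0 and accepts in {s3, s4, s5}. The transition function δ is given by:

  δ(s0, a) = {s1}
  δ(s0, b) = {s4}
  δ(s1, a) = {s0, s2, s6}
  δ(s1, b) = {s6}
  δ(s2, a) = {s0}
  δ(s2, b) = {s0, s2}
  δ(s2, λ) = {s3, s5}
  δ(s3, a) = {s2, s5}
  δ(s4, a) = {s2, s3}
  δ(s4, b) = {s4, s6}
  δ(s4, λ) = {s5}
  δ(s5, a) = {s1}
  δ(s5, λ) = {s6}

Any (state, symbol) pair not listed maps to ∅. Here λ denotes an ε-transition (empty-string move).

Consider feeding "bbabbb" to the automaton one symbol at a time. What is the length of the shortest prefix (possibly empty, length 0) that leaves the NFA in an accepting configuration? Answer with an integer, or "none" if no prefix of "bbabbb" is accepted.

Start in {s0}.
Read 'b': s0→{s4}; union {s4}; ε-closure = {s4, s5, s6}.
None of the earlier sets intersect F, but {s4, s5, s6} does.

1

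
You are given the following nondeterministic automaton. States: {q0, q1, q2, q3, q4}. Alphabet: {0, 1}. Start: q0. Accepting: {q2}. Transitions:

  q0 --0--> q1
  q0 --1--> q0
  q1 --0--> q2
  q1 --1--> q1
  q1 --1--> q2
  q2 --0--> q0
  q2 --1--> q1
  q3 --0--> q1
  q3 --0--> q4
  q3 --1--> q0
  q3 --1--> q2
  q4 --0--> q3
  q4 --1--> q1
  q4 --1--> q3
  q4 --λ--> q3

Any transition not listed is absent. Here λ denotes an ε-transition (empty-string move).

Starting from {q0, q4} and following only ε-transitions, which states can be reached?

Begin with {q0, q4}.
ε-move q4 → q3; add q3.

{q0, q3, q4}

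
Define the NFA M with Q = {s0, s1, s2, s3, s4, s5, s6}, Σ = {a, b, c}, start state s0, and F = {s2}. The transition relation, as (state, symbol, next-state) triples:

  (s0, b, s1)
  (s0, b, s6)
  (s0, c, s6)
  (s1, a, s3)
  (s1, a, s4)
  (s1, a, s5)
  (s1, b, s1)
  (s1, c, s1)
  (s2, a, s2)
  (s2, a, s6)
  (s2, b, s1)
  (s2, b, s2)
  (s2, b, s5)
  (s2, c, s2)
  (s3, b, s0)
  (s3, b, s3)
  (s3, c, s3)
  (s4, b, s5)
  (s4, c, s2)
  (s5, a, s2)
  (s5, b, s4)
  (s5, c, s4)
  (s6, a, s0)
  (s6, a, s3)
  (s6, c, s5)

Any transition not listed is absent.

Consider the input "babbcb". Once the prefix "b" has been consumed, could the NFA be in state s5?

No

Start in {s0}.
Read 'b': s0→{s1, s6}; now {s1, s6}.
State s5 is not in {s1, s6}.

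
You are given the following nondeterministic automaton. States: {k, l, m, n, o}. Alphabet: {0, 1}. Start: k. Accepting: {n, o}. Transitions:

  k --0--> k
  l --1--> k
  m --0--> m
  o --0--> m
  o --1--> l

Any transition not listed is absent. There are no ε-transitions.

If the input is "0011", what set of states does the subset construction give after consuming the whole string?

Start in {k}.
Read '0': {k} → {k}.
Read '0': {k} → {k}.
Read '1': {k} → ∅.
The set is empty and remains empty for the remaining 1 symbol.

∅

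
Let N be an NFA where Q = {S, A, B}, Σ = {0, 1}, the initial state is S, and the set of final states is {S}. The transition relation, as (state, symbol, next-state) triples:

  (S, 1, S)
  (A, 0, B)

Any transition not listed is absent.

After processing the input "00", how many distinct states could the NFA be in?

0

Start in {S}.
Read '0': S→∅; now ∅.
The set is empty and remains empty for the remaining 1 symbol.
That set has 0 states.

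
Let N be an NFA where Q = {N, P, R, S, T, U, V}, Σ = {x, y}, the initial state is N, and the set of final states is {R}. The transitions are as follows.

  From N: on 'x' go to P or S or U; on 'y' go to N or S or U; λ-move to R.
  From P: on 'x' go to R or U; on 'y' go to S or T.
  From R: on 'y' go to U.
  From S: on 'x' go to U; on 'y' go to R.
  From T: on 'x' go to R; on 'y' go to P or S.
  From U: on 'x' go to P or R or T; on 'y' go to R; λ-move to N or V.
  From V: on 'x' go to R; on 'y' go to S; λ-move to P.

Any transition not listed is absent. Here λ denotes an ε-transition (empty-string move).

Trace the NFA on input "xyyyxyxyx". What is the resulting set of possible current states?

Start: ε-closure({N}) = {N, R}.
Read 'x': {N, R} → {N, P, R, S, U, V}.
Read 'y': {N, P, R, S, U, V} → {N, P, R, S, T, U, V}.
Read 'y': {N, P, R, S, T, U, V} → {N, P, R, S, T, U, V}.
Read 'y': {N, P, R, S, T, U, V} → {N, P, R, S, T, U, V}.
Read 'x': {N, P, R, S, T, U, V} → {N, P, R, S, T, U, V}.
Read 'y': {N, P, R, S, T, U, V} → {N, P, R, S, T, U, V}.
Read 'x': {N, P, R, S, T, U, V} → {N, P, R, S, T, U, V}.
Read 'y': {N, P, R, S, T, U, V} → {N, P, R, S, T, U, V}.
Read 'x': {N, P, R, S, T, U, V} → {N, P, R, S, T, U, V}.

{N, P, R, S, T, U, V}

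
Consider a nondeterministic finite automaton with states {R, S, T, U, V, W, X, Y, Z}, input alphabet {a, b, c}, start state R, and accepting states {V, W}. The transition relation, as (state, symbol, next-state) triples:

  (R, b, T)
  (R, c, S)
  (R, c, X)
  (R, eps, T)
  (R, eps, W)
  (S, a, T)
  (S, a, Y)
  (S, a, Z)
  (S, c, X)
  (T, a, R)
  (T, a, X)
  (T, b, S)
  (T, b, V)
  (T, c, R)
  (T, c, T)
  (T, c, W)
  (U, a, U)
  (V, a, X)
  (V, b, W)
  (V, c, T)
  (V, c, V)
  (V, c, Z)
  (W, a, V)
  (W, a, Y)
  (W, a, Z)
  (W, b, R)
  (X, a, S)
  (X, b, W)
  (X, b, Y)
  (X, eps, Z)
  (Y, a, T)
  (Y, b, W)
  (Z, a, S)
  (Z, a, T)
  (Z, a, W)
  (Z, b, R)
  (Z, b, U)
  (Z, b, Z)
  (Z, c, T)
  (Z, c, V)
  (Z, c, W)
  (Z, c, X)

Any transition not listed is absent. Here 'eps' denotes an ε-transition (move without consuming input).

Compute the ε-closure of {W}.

{W}

Begin with {W}.
No ε-moves leave this set, so the closure equals the set itself.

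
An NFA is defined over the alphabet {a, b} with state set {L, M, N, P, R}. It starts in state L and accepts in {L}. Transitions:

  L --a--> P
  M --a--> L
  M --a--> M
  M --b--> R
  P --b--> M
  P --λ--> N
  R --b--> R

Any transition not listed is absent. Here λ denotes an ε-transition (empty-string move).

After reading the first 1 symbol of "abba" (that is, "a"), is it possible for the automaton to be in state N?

Yes

Start in {L}.
Read 'a': L→{P}; union {P}; ε-closure = {N, P}.
State N is in {N, P}.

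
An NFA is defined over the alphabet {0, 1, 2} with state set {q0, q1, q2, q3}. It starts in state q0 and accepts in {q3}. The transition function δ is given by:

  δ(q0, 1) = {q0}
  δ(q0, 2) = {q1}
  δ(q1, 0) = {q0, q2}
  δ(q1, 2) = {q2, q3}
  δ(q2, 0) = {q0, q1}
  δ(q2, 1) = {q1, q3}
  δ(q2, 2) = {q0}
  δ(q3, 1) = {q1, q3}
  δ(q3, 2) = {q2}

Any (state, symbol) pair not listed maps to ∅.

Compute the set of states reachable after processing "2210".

{q0, q2}

Start in {q0}.
Read '2': q0→{q1}; now {q1}.
Read '2': q1→{q2, q3}; now {q2, q3}.
Read '1': q2→{q1, q3}, q3→{q1, q3}; now {q1, q3}.
Read '0': q1→{q0, q2}, q3→∅; now {q0, q2}.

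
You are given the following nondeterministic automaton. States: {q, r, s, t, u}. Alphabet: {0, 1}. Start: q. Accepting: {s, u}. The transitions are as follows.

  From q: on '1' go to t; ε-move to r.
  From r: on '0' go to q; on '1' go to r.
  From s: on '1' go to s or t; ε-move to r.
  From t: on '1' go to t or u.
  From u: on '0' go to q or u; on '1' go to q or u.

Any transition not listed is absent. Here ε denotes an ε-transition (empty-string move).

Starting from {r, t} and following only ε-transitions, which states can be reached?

Begin with {r, t}.
No ε-moves leave this set, so the closure equals the set itself.

{r, t}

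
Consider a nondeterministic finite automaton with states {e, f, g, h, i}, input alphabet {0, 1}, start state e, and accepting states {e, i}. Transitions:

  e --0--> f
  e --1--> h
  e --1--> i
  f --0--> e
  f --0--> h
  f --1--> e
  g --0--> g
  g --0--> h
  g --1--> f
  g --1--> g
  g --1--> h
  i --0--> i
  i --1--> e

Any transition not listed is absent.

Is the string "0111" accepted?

Start in {e}.
Read '0': e→{f}; now {f}.
Read '1': f→{e}; now {e}.
Read '1': e→{h, i}; now {h, i}.
Read '1': h→∅, i→{e}; now {e}.
The final set {e} contains the accepting state e.

Yes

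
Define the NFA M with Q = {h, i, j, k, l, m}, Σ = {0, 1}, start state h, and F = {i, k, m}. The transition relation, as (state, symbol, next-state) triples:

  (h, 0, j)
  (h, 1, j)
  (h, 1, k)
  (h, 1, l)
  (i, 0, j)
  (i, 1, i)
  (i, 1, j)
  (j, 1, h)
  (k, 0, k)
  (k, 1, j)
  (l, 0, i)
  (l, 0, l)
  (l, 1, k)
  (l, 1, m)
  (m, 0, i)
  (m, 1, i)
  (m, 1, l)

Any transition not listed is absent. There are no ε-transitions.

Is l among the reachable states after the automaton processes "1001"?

No

Start in {h}.
Read '1': h→{j, k, l}; now {j, k, l}.
Read '0': j→∅, k→{k}, l→{i, l}; now {i, k, l}.
Read '0': i→{j}, k→{k}, l→{i, l}; now {i, j, k, l}.
Read '1': i→{i, j}, j→{h}, k→{j}, l→{k, m}; now {h, i, j, k, m}.
State l is not in {h, i, j, k, m}.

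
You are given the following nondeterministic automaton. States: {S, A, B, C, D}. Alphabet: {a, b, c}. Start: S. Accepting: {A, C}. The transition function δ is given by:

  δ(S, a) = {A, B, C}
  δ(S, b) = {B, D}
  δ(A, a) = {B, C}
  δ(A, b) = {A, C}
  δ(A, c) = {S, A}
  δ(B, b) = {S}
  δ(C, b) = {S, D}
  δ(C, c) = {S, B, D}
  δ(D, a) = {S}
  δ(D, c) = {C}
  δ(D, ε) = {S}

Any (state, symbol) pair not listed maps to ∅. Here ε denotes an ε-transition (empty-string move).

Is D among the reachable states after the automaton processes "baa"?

No

Start in {S}.
Read 'b': S→{B, D}; union {B, D}; ε-closure = {S, B, D}.
Read 'a': S→{A, B, C}, B→∅, D→{S}; now {S, A, B, C}.
Read 'a': S→{A, B, C}, A→{B, C}, B→∅, C→∅; now {A, B, C}.
State D is not in {A, B, C}.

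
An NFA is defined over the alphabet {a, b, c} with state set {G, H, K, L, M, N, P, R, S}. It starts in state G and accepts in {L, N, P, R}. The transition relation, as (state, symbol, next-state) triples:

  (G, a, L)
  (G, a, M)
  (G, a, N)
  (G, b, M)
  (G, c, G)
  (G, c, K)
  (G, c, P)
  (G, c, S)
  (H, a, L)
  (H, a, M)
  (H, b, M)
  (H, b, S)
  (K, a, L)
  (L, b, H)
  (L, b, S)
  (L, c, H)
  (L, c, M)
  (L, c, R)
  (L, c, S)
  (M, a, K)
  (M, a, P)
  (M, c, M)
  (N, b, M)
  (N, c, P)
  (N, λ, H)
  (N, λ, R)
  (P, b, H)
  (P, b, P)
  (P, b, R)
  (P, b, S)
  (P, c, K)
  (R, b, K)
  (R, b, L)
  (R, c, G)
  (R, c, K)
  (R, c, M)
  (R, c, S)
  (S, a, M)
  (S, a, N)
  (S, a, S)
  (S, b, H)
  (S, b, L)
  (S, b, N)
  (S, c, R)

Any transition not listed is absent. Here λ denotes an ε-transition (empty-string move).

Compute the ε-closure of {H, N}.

{H, N, R}

Begin with {H, N}.
ε-move N → R; add R.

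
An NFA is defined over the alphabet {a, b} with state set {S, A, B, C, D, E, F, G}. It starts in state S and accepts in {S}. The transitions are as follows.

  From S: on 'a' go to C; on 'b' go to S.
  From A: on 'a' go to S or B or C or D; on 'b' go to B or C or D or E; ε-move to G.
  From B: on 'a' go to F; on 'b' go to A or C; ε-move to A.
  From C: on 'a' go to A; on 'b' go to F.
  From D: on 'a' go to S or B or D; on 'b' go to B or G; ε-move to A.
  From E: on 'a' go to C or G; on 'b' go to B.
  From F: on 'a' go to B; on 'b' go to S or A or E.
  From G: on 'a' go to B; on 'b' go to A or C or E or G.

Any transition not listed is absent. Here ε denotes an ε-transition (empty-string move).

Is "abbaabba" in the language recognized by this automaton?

Start in {S}.
Read 'a': S→{C}; now {C}.
Read 'b': C→{F}; now {F}.
Read 'b': F→{S, A, E}; union {S, A, E}; ε-closure = {S, A, E, G}.
Read 'a': S→{C}, A→{S, B, C, D}, E→{C, G}, G→{B}; union {S, B, C, D, G}; ε-closure = {S, A, B, C, D, G}.
Read 'a': S→{C}, A→{S, B, C, D}, B→{F}, C→{A}, D→{S, B, D}, G→{B}; union {S, A, B, C, D, F}; ε-closure = {S, A, B, C, D, F, G}.
Read 'b': S→{S}, A→{B, C, D, E}, B→{A, C}, C→{F}, D→{B, G}, F→{S, A, E}, G→{A, C, E, G}; now {S, A, B, C, D, E, F, G}.
Read 'b': S→{S}, A→{B, C, D, E}, B→{A, C}, C→{F}, D→{B, G}, E→{B}, F→{S, A, E}, G→{A, C, E, G}; now {S, A, B, C, D, E, F, G}.
Read 'a': S→{C}, A→{S, B, C, D}, B→{F}, C→{A}, D→{S, B, D}, E→{C, G}, F→{B}, G→{B}; now {S, A, B, C, D, F, G}.
The final set {S, A, B, C, D, F, G} contains the accepting state S.

Yes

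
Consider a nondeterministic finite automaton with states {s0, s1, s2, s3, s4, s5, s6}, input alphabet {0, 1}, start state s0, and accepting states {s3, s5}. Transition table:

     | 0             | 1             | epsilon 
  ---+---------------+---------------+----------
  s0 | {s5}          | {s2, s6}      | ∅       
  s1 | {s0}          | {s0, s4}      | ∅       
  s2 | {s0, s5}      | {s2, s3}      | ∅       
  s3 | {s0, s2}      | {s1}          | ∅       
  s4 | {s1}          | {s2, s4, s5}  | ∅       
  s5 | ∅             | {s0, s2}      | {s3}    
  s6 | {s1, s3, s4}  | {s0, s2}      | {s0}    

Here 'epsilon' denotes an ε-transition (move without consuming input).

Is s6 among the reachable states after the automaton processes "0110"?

No

Start in {s0}.
Read '0': {s0} → {s3, s5}.
Read '1': {s3, s5} → {s0, s1, s2}.
Read '1': {s0, s1, s2} → {s0, s2, s3, s4, s6}.
Read '0': {s0, s2, s3, s4, s6} → {s0, s1, s2, s3, s4, s5}.
State s6 is not in {s0, s1, s2, s3, s4, s5}.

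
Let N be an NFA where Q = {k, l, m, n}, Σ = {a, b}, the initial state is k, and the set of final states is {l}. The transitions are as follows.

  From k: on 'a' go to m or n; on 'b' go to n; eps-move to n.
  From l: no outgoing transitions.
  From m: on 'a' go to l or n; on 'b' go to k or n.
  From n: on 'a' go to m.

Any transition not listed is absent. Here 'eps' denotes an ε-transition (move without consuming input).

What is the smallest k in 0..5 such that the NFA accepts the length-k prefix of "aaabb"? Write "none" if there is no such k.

2

Start: ε-closure({k}) = {k, n}.
Read 'a': {k, n} → {m, n}.
Read 'a': {m, n} → {l, m, n}.
None of the earlier sets intersect F, but {l, m, n} does.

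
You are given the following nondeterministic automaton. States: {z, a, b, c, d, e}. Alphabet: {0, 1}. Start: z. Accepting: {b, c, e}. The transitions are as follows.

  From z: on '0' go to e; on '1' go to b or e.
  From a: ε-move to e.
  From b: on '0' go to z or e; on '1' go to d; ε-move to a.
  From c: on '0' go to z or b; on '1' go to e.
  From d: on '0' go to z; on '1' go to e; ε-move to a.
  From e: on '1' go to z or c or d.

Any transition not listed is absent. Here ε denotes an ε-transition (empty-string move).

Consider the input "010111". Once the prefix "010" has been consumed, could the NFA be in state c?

No

Start in {z}.
Read '0': z→{e}; now {e}.
Read '1': e→{z, c, d}; union {z, c, d}; ε-closure = {z, a, c, d, e}.
Read '0': z→{e}, a→∅, c→{z, b}, d→{z}, e→∅; union {z, b, e}; ε-closure = {z, a, b, e}.
State c is not in {z, a, b, e}.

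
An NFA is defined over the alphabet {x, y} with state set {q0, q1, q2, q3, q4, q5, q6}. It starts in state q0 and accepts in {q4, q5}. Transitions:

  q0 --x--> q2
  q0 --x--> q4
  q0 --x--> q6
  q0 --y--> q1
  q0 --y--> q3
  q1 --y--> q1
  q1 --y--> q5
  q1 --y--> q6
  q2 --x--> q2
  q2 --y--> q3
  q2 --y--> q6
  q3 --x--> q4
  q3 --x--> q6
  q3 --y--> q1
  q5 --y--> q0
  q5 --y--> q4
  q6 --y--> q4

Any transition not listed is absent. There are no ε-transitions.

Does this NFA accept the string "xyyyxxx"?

No

Start in {q0}.
Read 'x': q0→{q2, q4, q6}; now {q2, q4, q6}.
Read 'y': q2→{q3, q6}, q4→∅, q6→{q4}; now {q3, q4, q6}.
Read 'y': q3→{q1}, q4→∅, q6→{q4}; now {q1, q4}.
Read 'y': q1→{q1, q5, q6}, q4→∅; now {q1, q5, q6}.
Read 'x': q1→∅, q5→∅, q6→∅; now ∅.
The set is empty and remains empty for the remaining 2 symbols.
The final set ∅ contains no accepting state.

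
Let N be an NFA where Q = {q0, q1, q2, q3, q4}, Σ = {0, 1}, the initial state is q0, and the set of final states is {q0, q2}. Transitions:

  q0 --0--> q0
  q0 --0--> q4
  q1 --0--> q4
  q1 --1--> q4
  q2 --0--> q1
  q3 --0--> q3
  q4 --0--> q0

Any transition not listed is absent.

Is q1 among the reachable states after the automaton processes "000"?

Start in {q0}.
Read '0': {q0} → {q0, q4}.
Read '0': {q0, q4} → {q0, q4}.
Read '0': {q0, q4} → {q0, q4}.
State q1 is not in {q0, q4}.

No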